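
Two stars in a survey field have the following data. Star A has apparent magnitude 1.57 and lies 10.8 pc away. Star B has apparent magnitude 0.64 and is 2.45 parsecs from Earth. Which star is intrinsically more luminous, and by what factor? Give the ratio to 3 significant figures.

Star A is more luminous, by a factor of 8.25.

Star A: M = m − 5 log₁₀ d + 5 = 1.57 − 5·1.0334 + 5 = 1.403
Star B: M = m − 5 log₁₀ d + 5 = 0.64 − 5·0.3892 + 5 = 3.694
ΔM = M_A − M_B = 1.403 − (3.694) = -2.291; smaller M is more luminous → Star A.
L ratio = 10^(0.4 |ΔM|) = 10^0.917 = 8.251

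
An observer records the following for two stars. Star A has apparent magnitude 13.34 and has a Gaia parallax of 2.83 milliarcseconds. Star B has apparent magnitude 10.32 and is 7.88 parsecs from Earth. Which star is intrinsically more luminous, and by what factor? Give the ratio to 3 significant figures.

Star A: p = 2.83 mas = 2.83×10^-3″ → d = 1/p = 353.4 pc
Star A: M = m − 5 log₁₀ d + 5 = 13.34 − 5·2.5482 + 5 = 5.599
Star B: M = m − 5 log₁₀ d + 5 = 10.32 − 5·0.8965 + 5 = 10.837
ΔM = M_A − M_B = 5.599 − (10.837) = -5.238; smaller M is more luminous → Star A.
L ratio = 10^(0.4 |ΔM|) = 10^2.095 = 124.6

Star A is more luminous, by a factor of 125.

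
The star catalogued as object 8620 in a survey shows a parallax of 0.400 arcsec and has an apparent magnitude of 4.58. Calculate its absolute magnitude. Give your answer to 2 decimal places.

d = 1/p = 1/0.400″ = 2.500 pc
5 log₁₀(d/10 pc) = 5 log₁₀(2.500) − 5 = -3.010
M = m − 5 log₁₀(d/10) = 4.58 + 3.010 = 7.590

M ≈ 7.59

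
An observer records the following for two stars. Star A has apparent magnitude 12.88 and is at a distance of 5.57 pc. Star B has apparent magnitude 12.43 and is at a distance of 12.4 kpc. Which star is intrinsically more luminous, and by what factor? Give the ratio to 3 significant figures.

Star B is more luminous, by a factor of 7.50×10^6.

Star A: M = m − 5 log₁₀ d + 5 = 12.88 − 5·0.7459 + 5 = 14.151
Star B: d = 12.4 kpc = 12400 pc
Star B: M = m − 5 log₁₀ d + 5 = 12.43 − 5·4.0934 + 5 = -3.037
ΔM = M_A − M_B = 14.151 − (-3.037) = 17.188; smaller M is more luminous → Star B.
L ratio = 10^(0.4 |ΔM|) = 10^6.875 = 7.501×10^6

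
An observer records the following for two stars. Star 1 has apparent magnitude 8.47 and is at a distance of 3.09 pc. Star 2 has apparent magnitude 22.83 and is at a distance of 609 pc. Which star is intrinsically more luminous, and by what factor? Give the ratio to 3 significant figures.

Star 1 is more luminous, by a factor of 14.3.

Star 1: M = m − 5 log₁₀ d + 5 = 8.47 − 5·0.4900 + 5 = 11.020
Star 2: M = m − 5 log₁₀ d + 5 = 22.83 − 5·2.7846 + 5 = 13.907
ΔM = M_1 − M_2 = 11.020 − (13.907) = -2.887; smaller M is more luminous → Star 1.
L ratio = 10^(0.4 |ΔM|) = 10^1.155 = 14.28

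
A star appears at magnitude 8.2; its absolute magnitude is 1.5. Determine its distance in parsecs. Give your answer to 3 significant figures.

d ≈ 219 pc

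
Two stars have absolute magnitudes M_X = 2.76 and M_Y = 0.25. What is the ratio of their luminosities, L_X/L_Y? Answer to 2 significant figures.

L_X/L_Y ≈ 0.099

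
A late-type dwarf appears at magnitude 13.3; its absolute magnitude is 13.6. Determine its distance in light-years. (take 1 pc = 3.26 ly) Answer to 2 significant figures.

Distance modulus: m − M = 13.3 − (13.6) = -0.300
m − M = 5 log₁₀ d − 5
log₁₀ d = (m − M)/5 + 1 = 0.9400
d = 10^0.9400 = 8.710 pc
= 28.39 ly

d ≈ 28 ly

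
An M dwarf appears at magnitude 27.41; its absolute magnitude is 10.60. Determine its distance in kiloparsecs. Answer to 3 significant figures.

d ≈ 23.0 kpc

Distance modulus: m − M = 27.41 − (10.60) = 16.810
m − M = 5 log₁₀ d − 5
log₁₀ d = (m − M)/5 + 1 = 4.3620
d = 10^4.3620 = 23010 pc
= 23.01 kpc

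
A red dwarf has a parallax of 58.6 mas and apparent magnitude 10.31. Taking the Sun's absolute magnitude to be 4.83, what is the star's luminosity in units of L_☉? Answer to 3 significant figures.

L/L_☉ ≈ 0.0187

d = 1/p = 1000/58.6 mas = 17.06 pc
M = m − 5 log₁₀ d + 5 = 10.31 − 5·1.2321 + 5 = 9.149
M − M_☉ = 9.149 − 4.83 = 4.319
L/L_☉ = 10^(−0.4 × 4.319) = 0.01872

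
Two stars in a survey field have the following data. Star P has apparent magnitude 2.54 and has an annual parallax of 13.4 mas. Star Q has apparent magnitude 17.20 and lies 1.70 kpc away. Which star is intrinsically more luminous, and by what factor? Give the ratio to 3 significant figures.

Star P is more luminous, by a factor of 1410.

Star P: p = 13.4 mas = 0.0134″ → d = 1/p = 74.63 pc
Star P: M = m − 5 log₁₀ d + 5 = 2.54 − 5·1.8729 + 5 = -1.824
Star Q: d = 1.70 kpc = 1700 pc
Star Q: M = m − 5 log₁₀ d + 5 = 17.20 − 5·3.2304 + 5 = 6.048
ΔM = M_P − M_Q = -1.824 − (6.048) = -7.872; smaller M is more luminous → Star P.
L ratio = 10^(0.4 |ΔM|) = 10^3.149 = 1409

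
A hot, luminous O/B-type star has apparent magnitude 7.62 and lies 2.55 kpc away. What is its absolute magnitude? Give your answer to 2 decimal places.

M ≈ -4.41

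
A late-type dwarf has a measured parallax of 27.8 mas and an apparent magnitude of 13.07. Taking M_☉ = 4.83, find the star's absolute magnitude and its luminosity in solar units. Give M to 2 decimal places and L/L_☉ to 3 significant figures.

d = 1/p = 1000/27.8 mas = 35.97 pc
M = m − 5 log₁₀ d + 5 = 13.07 − 5·1.5560 + 5 = 10.290
M − M_☉ = 10.290 − 4.83 = 5.460
L/L_☉ = 10^(−0.4 × 5.460) = 6.545×10^-3

M ≈ 10.29; L/L_☉ ≈ 6.55×10^-3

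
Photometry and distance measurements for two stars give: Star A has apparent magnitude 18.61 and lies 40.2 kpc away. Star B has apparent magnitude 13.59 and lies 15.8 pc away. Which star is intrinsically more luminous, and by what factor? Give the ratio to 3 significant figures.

Star A: d = 40.2 kpc = 40200 pc
Star A: M = m − 5 log₁₀ d + 5 = 18.61 − 5·4.6042 + 5 = 0.589
Star B: M = m − 5 log₁₀ d + 5 = 13.59 − 5·1.1987 + 5 = 12.597
ΔM = M_A − M_B = 0.589 − (12.597) = -12.008; smaller M is more luminous → Star A.
L ratio = 10^(0.4 |ΔM|) = 10^4.803 = 63550

Star A is more luminous, by a factor of 63600.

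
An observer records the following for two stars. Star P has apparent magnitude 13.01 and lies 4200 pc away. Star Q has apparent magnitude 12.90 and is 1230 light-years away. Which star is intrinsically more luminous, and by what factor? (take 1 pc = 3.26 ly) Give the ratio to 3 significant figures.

Star P is more luminous, by a factor of 112.

Star P: M = m − 5 log₁₀ d + 5 = 13.01 − 5·3.6232 + 5 = -0.106
Star Q: d = 1230 ly / 3.26 = 377.3 pc
Star Q: M = m − 5 log₁₀ d + 5 = 12.90 − 5·2.5767 + 5 = 5.017
ΔM = M_P − M_Q = -0.106 − (5.017) = -5.123; smaller M is more luminous → Star P.
L ratio = 10^(0.4 |ΔM|) = 10^2.049 = 112.0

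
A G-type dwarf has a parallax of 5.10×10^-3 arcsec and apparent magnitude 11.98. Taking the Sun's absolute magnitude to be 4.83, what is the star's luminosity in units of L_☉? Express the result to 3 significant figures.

L/L_☉ ≈ 0.531

d = 1/p = 1/5.10×10^-3″ = 196.1 pc
M = m − 5 log₁₀ d + 5 = 11.98 − 5·2.2924 + 5 = 5.518
M − M_☉ = 5.518 − 4.83 = 0.688
L/L_☉ = 10^(−0.4 × 0.688) = 0.5307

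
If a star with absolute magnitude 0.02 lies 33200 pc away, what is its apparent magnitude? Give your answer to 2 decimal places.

m = M + 5 log₁₀ d − 5 = 0.02 + 5·4.5211 − 5 = 17.626

m ≈ 17.63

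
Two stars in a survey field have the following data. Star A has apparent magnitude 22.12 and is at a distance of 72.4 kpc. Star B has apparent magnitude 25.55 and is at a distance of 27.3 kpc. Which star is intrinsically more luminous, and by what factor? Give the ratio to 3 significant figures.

Star A: d = 72.4 kpc = 72400 pc
Star A: M = m − 5 log₁₀ d + 5 = 22.12 − 5·4.8597 + 5 = 2.821
Star B: d = 27.3 kpc = 27300 pc
Star B: M = m − 5 log₁₀ d + 5 = 25.55 − 5·4.4362 + 5 = 8.369
ΔM = M_A − M_B = 2.821 − (8.369) = -5.548; smaller M is more luminous → Star A.
L ratio = 10^(0.4 |ΔM|) = 10^2.219 = 165.6

Star A is more luminous, by a factor of 166.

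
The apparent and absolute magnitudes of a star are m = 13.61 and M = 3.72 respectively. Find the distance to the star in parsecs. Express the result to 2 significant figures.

d ≈ 950 pc

μ = m − M = 9.890
m − M = 5 log₁₀ d − 5
log₁₀ d = (m − M)/5 + 1 = 2.9780
d = 10^2.9780 = 950.6 pc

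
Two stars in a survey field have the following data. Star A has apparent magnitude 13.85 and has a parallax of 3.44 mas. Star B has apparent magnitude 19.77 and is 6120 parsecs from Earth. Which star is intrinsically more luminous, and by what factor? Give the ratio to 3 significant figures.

Star A: p = 3.44 mas = 3.44×10^-3″ → d = 1/p = 290.7 pc
Star A: M = m − 5 log₁₀ d + 5 = 13.85 − 5·2.4634 + 5 = 6.533
Star B: M = m − 5 log₁₀ d + 5 = 19.77 − 5·3.7868 + 5 = 5.836
ΔM = M_A − M_B = 6.533 − (5.836) = 0.697; smaller M is more luminous → Star B.
L ratio = 10^(0.4 |ΔM|) = 10^0.279 = 1.899

Star B is more luminous, by a factor of 1.90.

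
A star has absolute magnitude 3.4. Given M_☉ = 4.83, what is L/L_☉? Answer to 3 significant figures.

L/L_☉ ≈ 3.73

M − M_☉ = 3.4 − 4.83 = -1.430
L/L_☉ = 10^(−0.4 (M − M_☉)) = 10^0.572 = 3.733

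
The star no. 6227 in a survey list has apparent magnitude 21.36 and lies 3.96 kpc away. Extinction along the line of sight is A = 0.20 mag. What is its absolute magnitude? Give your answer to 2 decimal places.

M ≈ 8.17

d = 3.96 kpc = 3960 pc
5 log₁₀(d/10 pc) = 5 log₁₀(3960) − 5 = 12.988
M = m − 5 log₁₀(d/10) − A = 21.36 − 12.988 − 0.20 = 8.172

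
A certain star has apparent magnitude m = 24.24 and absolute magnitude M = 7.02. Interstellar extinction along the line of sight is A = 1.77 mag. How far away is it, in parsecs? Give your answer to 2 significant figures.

m − M = 5 log₁₀(d/10 pc) + A  ⇒  24.24 − (7.02) − 1.77 = 5 log₁₀(d/10)
15.450 = 5 log₁₀(d/10)
log₁₀ d = (m − M − A)/5 + 1 = 4.0900
d = 10^4.0900 = 12300 pc

d ≈ 12000 pc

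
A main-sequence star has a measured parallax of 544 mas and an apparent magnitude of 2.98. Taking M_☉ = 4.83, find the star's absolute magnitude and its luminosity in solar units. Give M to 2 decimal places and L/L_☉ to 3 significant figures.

d = 1/p = 1000/544 mas = 1.838 pc
M = m − 5 log₁₀ d + 5 = 2.98 − 5·0.2644 + 5 = 6.658
M − M_☉ = 6.658 − 4.83 = 1.828
L/L_☉ = 10^(−0.4 × 1.828) = 0.1857

M ≈ 6.66; L/L_☉ ≈ 0.186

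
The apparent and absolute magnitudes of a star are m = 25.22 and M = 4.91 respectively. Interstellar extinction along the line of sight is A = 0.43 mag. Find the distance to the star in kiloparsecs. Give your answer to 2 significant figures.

d ≈ 95 kpc

m − M = 5 log₁₀(d/10 pc) + A  ⇒  25.22 − (4.91) − 0.43 = 5 log₁₀(d/10)
19.880 = 5 log₁₀(d/10)
log₁₀ d = (m − M − A)/5 + 1 = 4.9760
d = 10^4.9760 = 94620 pc
= 94.62 kpc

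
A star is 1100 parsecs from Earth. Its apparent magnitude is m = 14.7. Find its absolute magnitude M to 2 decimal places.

5 log₁₀(d/10 pc) = 5 log₁₀(1100) − 5 = 10.207
M = m − 5 log₁₀(d/10) = 14.7 − 10.207 = 4.493

M ≈ 4.49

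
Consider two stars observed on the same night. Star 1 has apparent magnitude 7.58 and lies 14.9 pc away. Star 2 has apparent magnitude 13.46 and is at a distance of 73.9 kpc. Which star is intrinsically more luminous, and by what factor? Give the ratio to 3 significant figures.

Star 1: M = m − 5 log₁₀ d + 5 = 7.58 − 5·1.1732 + 5 = 6.714
Star 2: d = 73.9 kpc = 73900 pc
Star 2: M = m − 5 log₁₀ d + 5 = 13.46 − 5·4.8686 + 5 = -5.883
ΔM = M_1 − M_2 = 6.714 − (-5.883) = 12.597; smaller M is more luminous → Star 2.
L ratio = 10^(0.4 |ΔM|) = 10^5.039 = 109400

Star 2 is more luminous, by a factor of 109000.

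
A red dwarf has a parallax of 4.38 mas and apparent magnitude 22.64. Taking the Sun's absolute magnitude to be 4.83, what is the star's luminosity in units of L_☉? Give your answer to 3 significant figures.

L/L_☉ ≈ 3.92×10^-5

d = 1/p = 1000/4.38 mas = 228.3 pc
M = m − 5 log₁₀ d + 5 = 22.64 − 5·2.3585 + 5 = 15.847
M − M_☉ = 15.847 − 4.83 = 11.017
L/L_☉ = 10^(−0.4 × 11.017) = 3.918×10^-5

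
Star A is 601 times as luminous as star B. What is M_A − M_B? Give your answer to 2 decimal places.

Pogson: ΔM = −2.5 log₁₀(ratio) = −2.5 log₁₀(601) = −2.5 × 2.7789 = -6.947
Star A is brighter, so it has the smaller magnitude: the difference is negative.

M_A − M_B ≈ -6.95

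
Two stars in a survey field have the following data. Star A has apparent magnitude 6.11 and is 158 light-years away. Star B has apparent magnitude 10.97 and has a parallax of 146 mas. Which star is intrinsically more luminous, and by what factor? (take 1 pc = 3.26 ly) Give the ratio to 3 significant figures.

Star A: d = 158 ly / 3.26 = 48.47 pc
Star A: M = m − 5 log₁₀ d + 5 = 6.11 − 5·1.6854 + 5 = 2.683
Star B: p = 146 mas = 0.146″ → d = 1/p = 6.849 pc
Star B: M = m − 5 log₁₀ d + 5 = 10.97 − 5·0.8356 + 5 = 11.792
ΔM = M_A − M_B = 2.683 − (11.792) = -9.109; smaller M is more luminous → Star A.
L ratio = 10^(0.4 |ΔM|) = 10^3.644 = 4401

Star A is more luminous, by a factor of 4400.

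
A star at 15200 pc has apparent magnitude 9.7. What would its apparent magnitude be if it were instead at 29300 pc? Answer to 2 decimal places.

m ≈ 11.13

Flux ∝ 1/d², so Δm = 5 log₁₀(d₂/d₁) = 5 log₁₀(29300/15200) = 1.425
m₂ = m₁ + Δm = 9.7 + (1.425) = 11.125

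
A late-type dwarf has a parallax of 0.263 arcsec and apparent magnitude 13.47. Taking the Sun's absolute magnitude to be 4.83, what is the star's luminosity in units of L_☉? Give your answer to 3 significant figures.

L/L_☉ ≈ 5.06×10^-5

d = 1/p = 1/0.263″ = 3.802 pc
M = m − 5 log₁₀ d + 5 = 13.47 − 5·0.5800 + 5 = 15.570
M − M_☉ = 15.570 − 4.83 = 10.740
L/L_☉ = 10^(−0.4 × 10.740) = 5.059×10^-5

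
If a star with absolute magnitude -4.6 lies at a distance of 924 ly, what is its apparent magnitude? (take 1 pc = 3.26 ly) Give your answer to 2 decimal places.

d = 924 ly / 3.26 = 283.4 pc
m = M + 5 log₁₀ d − 5 = -4.6 + 5·2.4525 − 5 = 2.662

m ≈ 2.66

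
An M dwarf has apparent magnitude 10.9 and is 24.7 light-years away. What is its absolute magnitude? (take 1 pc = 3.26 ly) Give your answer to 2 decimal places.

d = 24.7 ly / 3.26 = 7.577 pc
5 log₁₀(d/10 pc) = 5 log₁₀(7.577) − 5 = -0.603
M = m − 5 log₁₀(d/10) = 10.9 + 0.603 = 11.503

M ≈ 11.50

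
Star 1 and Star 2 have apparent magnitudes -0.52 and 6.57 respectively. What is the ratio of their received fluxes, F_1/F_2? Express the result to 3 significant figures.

F_1/F_2 ≈ 685

Magnitude difference = -7.09
Flux ratio = 10^(−0.4 Δm) = 10^(−0.4 × -7.09) = 10^2.836 = 685.5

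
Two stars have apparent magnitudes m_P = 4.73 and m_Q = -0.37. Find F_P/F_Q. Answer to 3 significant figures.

F_P/F_Q ≈ 9.12×10^-3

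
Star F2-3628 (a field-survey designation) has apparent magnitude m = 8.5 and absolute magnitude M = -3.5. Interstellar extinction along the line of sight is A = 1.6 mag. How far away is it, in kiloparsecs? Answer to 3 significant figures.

m − M = 5 log₁₀(d/10 pc) + A  ⇒  8.5 − (-3.5) − 1.6 = 5 log₁₀(d/10)
10.400 = 5 log₁₀(d/10)
log₁₀ d = (m − M − A)/5 + 1 = 3.0800
d = 10^3.0800 = 1202 pc
= 1.202 kpc

d ≈ 1.20 kpc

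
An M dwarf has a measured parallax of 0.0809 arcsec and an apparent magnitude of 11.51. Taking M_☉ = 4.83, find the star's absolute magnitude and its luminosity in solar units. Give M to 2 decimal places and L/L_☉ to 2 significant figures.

M ≈ 11.05; L/L_☉ ≈ 3.3×10^-3

d = 1/p = 1/0.0809″ = 12.36 pc
M = m − 5 log₁₀ d + 5 = 11.51 − 5·1.0921 + 5 = 11.050
M − M_☉ = 11.050 − 4.83 = 6.220
L/L_☉ = 10^(−0.4 × 6.220) = 3.252×10^-3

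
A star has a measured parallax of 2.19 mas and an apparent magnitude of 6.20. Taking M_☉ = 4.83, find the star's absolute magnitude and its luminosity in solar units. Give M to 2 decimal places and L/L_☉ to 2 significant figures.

d = 1/p = 1000/2.19 mas = 456.6 pc
M = m − 5 log₁₀ d + 5 = 6.20 − 5·2.6596 + 5 = -2.098
M − M_☉ = -2.098 − 4.83 = -6.928
L/L_☉ = 10^(−0.4 × -6.928) = 590.4

M ≈ -2.10; L/L_☉ ≈ 590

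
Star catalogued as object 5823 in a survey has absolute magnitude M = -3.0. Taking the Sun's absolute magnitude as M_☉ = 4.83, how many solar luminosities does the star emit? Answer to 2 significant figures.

M − M_☉ = -3.0 − 4.83 = -7.830
L/L_☉ = 10^(−0.4 (M − M_☉)) = 10^3.132 = 1355

L/L_☉ ≈ 1400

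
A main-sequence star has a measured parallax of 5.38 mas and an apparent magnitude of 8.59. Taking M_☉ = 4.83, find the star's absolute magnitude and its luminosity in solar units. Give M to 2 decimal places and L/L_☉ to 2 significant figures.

M ≈ 2.24; L/L_☉ ≈ 11

d = 1/p = 1000/5.38 mas = 185.9 pc
M = m − 5 log₁₀ d + 5 = 8.59 − 5·2.2692 + 5 = 2.244
M − M_☉ = 2.244 − 4.83 = -2.586
L/L_☉ = 10^(−0.4 × -2.586) = 10.83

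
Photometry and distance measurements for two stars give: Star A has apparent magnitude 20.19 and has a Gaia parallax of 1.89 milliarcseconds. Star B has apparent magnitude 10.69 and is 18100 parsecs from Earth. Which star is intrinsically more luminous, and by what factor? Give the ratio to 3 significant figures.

Star A: p = 1.89 mas = 1.89×10^-3″ → d = 1/p = 529.1 pc
Star A: M = m − 5 log₁₀ d + 5 = 20.19 − 5·2.7235 + 5 = 11.572
Star B: M = m − 5 log₁₀ d + 5 = 10.69 − 5·4.2577 + 5 = -5.598
ΔM = M_A − M_B = 11.572 − (-5.598) = 17.171; smaller M is more luminous → Star B.
L ratio = 10^(0.4 |ΔM|) = 10^6.868 = 7.384×10^6

Star B is more luminous, by a factor of 7.38×10^6.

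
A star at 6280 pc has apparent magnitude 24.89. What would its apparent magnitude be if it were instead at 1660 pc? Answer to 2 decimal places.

m ≈ 22.00

Flux ∝ 1/d², so Δm = 5 log₁₀(d₂/d₁) = 5 log₁₀(1660/6280) = -2.889
m₂ = m₁ + Δm = 24.89 + (-2.889) = 22.001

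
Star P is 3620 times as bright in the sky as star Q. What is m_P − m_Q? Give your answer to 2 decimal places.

m_P − m_Q ≈ -8.90

Pogson: Δm = −2.5 log₁₀(ratio) = −2.5 log₁₀(3620) = −2.5 × 3.5587 = -8.897
Star P is brighter, so it has the smaller magnitude: the difference is negative.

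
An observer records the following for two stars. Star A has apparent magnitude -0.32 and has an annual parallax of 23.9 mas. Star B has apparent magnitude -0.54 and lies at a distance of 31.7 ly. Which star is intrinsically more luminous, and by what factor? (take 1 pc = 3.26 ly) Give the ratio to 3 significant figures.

Star A is more luminous, by a factor of 15.1.

Star A: p = 23.9 mas = 0.0239″ → d = 1/p = 41.84 pc
Star A: M = m − 5 log₁₀ d + 5 = -0.32 − 5·1.6216 + 5 = -3.428
Star B: d = 31.7 ly / 3.26 = 9.724 pc
Star B: M = m − 5 log₁₀ d + 5 = -0.54 − 5·0.9878 + 5 = -0.479
ΔM = M_A − M_B = -3.428 − (-0.479) = -2.949; smaller M is more luminous → Star A.
L ratio = 10^(0.4 |ΔM|) = 10^1.180 = 15.12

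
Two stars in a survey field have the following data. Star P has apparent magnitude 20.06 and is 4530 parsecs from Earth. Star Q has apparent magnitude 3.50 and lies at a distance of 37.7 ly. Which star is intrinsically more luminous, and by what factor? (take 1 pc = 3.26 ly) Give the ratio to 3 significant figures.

Star Q is more luminous, by a factor of 27.4.

Star P: M = m − 5 log₁₀ d + 5 = 20.06 − 5·3.6561 + 5 = 6.780
Star Q: d = 37.7 ly / 3.26 = 11.56 pc
Star Q: M = m − 5 log₁₀ d + 5 = 3.50 − 5·1.0631 + 5 = 3.184
ΔM = M_P − M_Q = 6.780 − (3.184) = 3.595; smaller M is more luminous → Star Q.
L ratio = 10^(0.4 |ΔM|) = 10^1.438 = 27.42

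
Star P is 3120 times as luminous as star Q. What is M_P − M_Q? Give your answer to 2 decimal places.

Pogson: ΔM = −2.5 log₁₀(ratio) = −2.5 log₁₀(3120) = −2.5 × 3.4942 = -8.735
Star P is brighter, so it has the smaller magnitude: the difference is negative.

M_P − M_Q ≈ -8.74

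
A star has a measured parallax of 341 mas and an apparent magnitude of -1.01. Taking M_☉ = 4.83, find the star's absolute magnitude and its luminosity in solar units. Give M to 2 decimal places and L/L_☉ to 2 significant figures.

M ≈ 1.65; L/L_☉ ≈ 19

d = 1/p = 1000/341 mas = 2.933 pc
M = m − 5 log₁₀ d + 5 = -1.01 − 5·0.4672 + 5 = 1.654
M − M_☉ = 1.654 − 4.83 = -3.176
L/L_☉ = 10^(−0.4 × -3.176) = 18.64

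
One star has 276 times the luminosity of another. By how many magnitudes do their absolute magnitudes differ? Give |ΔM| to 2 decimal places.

Pogson: ΔM = −2.5 log₁₀(ratio) = −2.5 log₁₀(276) = −2.5 × 2.4409 = -6.102

|ΔM| ≈ 6.10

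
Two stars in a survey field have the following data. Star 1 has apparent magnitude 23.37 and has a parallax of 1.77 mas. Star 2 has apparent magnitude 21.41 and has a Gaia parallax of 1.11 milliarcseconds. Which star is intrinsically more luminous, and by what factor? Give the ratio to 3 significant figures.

Star 2 is more luminous, by a factor of 15.5.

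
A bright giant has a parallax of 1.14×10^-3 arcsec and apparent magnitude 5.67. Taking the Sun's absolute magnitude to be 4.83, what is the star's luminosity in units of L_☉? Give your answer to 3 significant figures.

L/L_☉ ≈ 3550

d = 1/p = 1/1.14×10^-3″ = 877.2 pc
M = m − 5 log₁₀ d + 5 = 5.67 − 5·2.9431 + 5 = -4.045
M − M_☉ = -4.045 − 4.83 = -8.875
L/L_☉ = 10^(−0.4 × -8.875) = 3550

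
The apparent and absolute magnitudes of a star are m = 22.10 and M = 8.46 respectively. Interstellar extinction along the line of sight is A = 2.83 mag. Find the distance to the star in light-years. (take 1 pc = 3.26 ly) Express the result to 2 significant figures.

d ≈ 4700 ly

m − M = 5 log₁₀(d/10 pc) + A  ⇒  22.10 − (8.46) − 2.83 = 5 log₁₀(d/10)
10.810 = 5 log₁₀(d/10)
log₁₀ d = (m − M − A)/5 + 1 = 3.1620
d = 10^3.1620 = 1452 pc
= 4734 ly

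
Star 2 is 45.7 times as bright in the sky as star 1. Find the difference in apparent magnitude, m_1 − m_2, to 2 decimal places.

m_1 − m_2 ≈ 4.15

Pogson: Δm = −2.5 log₁₀(ratio) = −2.5 log₁₀(45.7) = −2.5 × 1.6599 = -4.150
Star 2 is brighter so has the smaller magnitude: m_1 − m_2 is positive.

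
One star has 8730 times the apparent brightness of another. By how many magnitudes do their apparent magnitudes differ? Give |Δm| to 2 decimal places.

Pogson: Δm = −2.5 log₁₀(ratio) = −2.5 log₁₀(8730) = −2.5 × 3.9410 = -9.853

|Δm| ≈ 9.85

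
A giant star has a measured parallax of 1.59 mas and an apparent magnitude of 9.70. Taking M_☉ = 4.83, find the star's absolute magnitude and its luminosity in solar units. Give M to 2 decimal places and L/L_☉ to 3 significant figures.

M ≈ 0.71; L/L_☉ ≈ 44.6

d = 1/p = 1000/1.59 mas = 628.9 pc
M = m − 5 log₁₀ d + 5 = 9.70 − 5·2.7986 + 5 = 0.707
M − M_☉ = 0.707 − 4.83 = -4.123
L/L_☉ = 10^(−0.4 × -4.123) = 44.59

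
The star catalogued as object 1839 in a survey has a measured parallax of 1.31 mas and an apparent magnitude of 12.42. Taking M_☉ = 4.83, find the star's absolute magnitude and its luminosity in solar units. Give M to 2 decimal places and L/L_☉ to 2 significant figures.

M ≈ 3.01; L/L_☉ ≈ 5.4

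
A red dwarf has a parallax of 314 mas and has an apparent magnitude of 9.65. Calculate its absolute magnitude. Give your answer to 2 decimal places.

M ≈ 12.13

p = 314 mas = 0.314″ → d = 1/p = 3.185 pc
5 log₁₀(d/10 pc) = 5 log₁₀(3.185) − 5 = -2.485
M = m − 5 log₁₀(d/10) = 9.65 + 2.485 = 12.135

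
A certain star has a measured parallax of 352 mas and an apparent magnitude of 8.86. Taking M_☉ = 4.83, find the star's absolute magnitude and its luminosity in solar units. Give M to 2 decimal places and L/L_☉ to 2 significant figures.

M ≈ 11.59; L/L_☉ ≈ 2.0×10^-3

d = 1/p = 1000/352 mas = 2.841 pc
M = m − 5 log₁₀ d + 5 = 8.86 − 5·0.4535 + 5 = 11.593
M − M_☉ = 11.593 − 4.83 = 6.763
L/L_☉ = 10^(−0.4 × 6.763) = 1.972×10^-3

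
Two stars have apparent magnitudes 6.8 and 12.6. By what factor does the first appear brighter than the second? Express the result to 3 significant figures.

209

Δm = 6.8 − (12.6) = -5.8
Flux ratio = 10^(−0.4 Δm) = 10^(−0.4 × -5.8) = 10^2.320 = 208.9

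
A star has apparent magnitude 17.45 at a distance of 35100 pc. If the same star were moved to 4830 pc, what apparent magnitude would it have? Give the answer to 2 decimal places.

m ≈ 13.14

Flux ∝ 1/d², so Δm = 5 log₁₀(d₂/d₁) = 5 log₁₀(4830/35100) = -4.307
m₂ = m₁ + Δm = 17.45 + (-4.307) = 13.143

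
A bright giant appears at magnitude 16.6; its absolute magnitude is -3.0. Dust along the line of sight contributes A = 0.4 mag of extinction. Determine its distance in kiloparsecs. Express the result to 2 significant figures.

m − M = 5 log₁₀(d/10 pc) + A  ⇒  16.6 − (-3.0) − 0.4 = 5 log₁₀(d/10)
19.200 = 5 log₁₀(d/10)
log₁₀ d = (m − M − A)/5 + 1 = 4.8400
d = 10^4.8400 = 69180 pc
= 69.18 kpc

d ≈ 69 kpc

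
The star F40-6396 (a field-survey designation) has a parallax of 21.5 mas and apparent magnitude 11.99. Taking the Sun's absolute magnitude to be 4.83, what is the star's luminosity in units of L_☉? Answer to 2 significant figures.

L/L_☉ ≈ 0.030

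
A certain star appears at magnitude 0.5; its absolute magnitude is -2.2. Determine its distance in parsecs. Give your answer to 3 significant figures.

d ≈ 34.7 pc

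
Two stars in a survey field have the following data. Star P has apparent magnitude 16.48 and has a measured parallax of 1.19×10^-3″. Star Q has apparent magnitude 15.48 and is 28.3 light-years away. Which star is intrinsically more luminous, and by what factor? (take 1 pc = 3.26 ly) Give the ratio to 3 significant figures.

Star P is more luminous, by a factor of 3730.

Star P: d = 1/p = 1/1.19×10^-3″ = 840.3 pc
Star P: M = m − 5 log₁₀ d + 5 = 16.48 − 5·2.9245 + 5 = 6.858
Star Q: d = 28.3 ly / 3.26 = 8.681 pc
Star Q: M = m − 5 log₁₀ d + 5 = 15.48 − 5·0.9386 + 5 = 15.787
ΔM = M_P − M_Q = 6.858 − (15.787) = -8.929; smaller M is more luminous → Star P.
L ratio = 10^(0.4 |ΔM|) = 10^3.572 = 3731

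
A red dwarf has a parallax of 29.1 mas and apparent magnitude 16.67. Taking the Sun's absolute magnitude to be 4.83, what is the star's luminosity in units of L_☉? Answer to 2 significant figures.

d = 1/p = 1000/29.1 mas = 34.36 pc
M = m − 5 log₁₀ d + 5 = 16.67 − 5·1.5361 + 5 = 13.989
M − M_☉ = 13.989 − 4.83 = 9.159
L/L_☉ = 10^(−0.4 × 9.159) = 2.169×10^-4

L/L_☉ ≈ 2.2×10^-4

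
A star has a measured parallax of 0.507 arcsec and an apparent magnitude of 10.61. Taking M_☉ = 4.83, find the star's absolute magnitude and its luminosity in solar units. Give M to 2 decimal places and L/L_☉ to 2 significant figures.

M ≈ 14.14; L/L_☉ ≈ 1.9×10^-4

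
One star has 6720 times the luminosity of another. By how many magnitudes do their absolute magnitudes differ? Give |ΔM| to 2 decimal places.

Pogson: ΔM = −2.5 log₁₀(ratio) = −2.5 log₁₀(6720) = −2.5 × 3.8274 = -9.568

|ΔM| ≈ 9.57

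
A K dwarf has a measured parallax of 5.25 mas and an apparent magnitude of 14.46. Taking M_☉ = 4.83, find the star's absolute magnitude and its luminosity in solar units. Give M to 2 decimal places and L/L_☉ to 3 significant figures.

d = 1/p = 1000/5.25 mas = 190.5 pc
M = m − 5 log₁₀ d + 5 = 14.46 − 5·2.2798 + 5 = 8.061
M − M_☉ = 8.061 − 4.83 = 3.231
L/L_☉ = 10^(−0.4 × 3.231) = 0.05101

M ≈ 8.06; L/L_☉ ≈ 0.0510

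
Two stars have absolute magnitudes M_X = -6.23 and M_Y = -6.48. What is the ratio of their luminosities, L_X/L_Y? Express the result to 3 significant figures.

ΔM = M_X − M_Y = 0.25
L_X/L_Y = 10^(−0.4 ΔM) = 10^-0.100 = 0.7943

L_X/L_Y ≈ 0.794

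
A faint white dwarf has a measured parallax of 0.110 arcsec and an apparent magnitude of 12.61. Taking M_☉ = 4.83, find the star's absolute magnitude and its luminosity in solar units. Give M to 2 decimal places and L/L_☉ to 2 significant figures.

M ≈ 12.82; L/L_☉ ≈ 6.4×10^-4

d = 1/p = 1/0.110″ = 9.091 pc
M = m − 5 log₁₀ d + 5 = 12.61 − 5·0.9586 + 5 = 12.817
M − M_☉ = 12.817 − 4.83 = 7.987
L/L_☉ = 10^(−0.4 × 7.987) = 6.386×10^-4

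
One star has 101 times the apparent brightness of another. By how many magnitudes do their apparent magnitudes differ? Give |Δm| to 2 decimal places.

|Δm| ≈ 5.01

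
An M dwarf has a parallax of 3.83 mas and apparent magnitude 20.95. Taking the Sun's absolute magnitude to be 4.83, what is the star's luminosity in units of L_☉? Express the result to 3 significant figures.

L/L_☉ ≈ 2.43×10^-4

d = 1/p = 1000/3.83 mas = 261.1 pc
M = m − 5 log₁₀ d + 5 = 20.95 − 5·2.4168 + 5 = 13.866
M − M_☉ = 13.866 − 4.83 = 9.036
L/L_☉ = 10^(−0.4 × 9.036) = 2.430×10^-4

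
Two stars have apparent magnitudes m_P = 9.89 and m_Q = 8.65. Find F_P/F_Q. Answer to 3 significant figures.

F_P/F_Q ≈ 0.319

Δm = 9.89 − (8.65) = 1.24
Flux ratio = 10^(−0.4 Δm) = 10^(−0.4 × 1.24) = 10^-0.496 = 0.3192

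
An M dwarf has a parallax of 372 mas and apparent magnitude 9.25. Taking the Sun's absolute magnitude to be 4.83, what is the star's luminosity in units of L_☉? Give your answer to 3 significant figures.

d = 1/p = 1000/372 mas = 2.688 pc
M = m − 5 log₁₀ d + 5 = 9.25 − 5·0.4295 + 5 = 12.103
M − M_☉ = 12.103 − 4.83 = 7.273
L/L_☉ = 10^(−0.4 × 7.273) = 1.233×10^-3

L/L_☉ ≈ 1.23×10^-3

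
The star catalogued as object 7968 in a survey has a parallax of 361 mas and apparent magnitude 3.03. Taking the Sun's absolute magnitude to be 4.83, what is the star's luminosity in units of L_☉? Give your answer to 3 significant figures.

L/L_☉ ≈ 0.403

d = 1/p = 1000/361 mas = 2.770 pc
M = m − 5 log₁₀ d + 5 = 3.03 − 5·0.4425 + 5 = 5.818
M − M_☉ = 5.818 − 4.83 = 0.988
L/L_☉ = 10^(−0.4 × 0.988) = 0.4027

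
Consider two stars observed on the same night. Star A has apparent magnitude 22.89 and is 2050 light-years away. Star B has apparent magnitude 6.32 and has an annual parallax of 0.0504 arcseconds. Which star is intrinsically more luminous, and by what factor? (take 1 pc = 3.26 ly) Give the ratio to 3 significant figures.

Star A: d = 2050 ly / 3.26 = 628.8 pc
Star A: M = m − 5 log₁₀ d + 5 = 22.89 − 5·2.7985 + 5 = 13.897
Star B: d = 1/p = 1/0.0504″ = 19.84 pc
Star B: M = m − 5 log₁₀ d + 5 = 6.32 − 5·1.2976 + 5 = 4.832
ΔM = M_A − M_B = 13.897 − (4.832) = 9.065; smaller M is more luminous → Star B.
L ratio = 10^(0.4 |ΔM|) = 10^3.626 = 4227

Star B is more luminous, by a factor of 4230.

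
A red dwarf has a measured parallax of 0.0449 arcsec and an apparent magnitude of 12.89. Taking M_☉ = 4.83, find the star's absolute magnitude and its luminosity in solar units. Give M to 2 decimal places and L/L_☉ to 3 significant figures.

M ≈ 11.15; L/L_☉ ≈ 2.96×10^-3

d = 1/p = 1/0.0449″ = 22.27 pc
M = m − 5 log₁₀ d + 5 = 12.89 − 5·1.3478 + 5 = 11.151
M − M_☉ = 11.151 − 4.83 = 6.321
L/L_☉ = 10^(−0.4 × 6.321) = 2.961×10^-3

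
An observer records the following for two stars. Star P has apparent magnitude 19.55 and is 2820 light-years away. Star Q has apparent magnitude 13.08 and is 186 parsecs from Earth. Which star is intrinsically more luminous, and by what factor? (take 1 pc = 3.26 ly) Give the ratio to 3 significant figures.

Star P: d = 2820 ly / 3.26 = 865.0 pc
Star P: M = m − 5 log₁₀ d + 5 = 19.55 − 5·2.9370 + 5 = 9.865
Star Q: M = m − 5 log₁₀ d + 5 = 13.08 − 5·2.2695 + 5 = 6.732
ΔM = M_P − M_Q = 9.865 − (6.732) = 3.132; smaller M is more luminous → Star Q.
L ratio = 10^(0.4 |ΔM|) = 10^1.253 = 17.90

Star Q is more luminous, by a factor of 17.9.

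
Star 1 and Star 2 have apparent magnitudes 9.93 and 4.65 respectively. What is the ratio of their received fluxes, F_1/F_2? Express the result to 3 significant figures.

Magnitude difference = 5.28
Flux ratio = 10^(−0.4 Δm) = 10^(−0.4 × 5.28) = 10^-2.112 = 7.727×10^-3

F_1/F_2 ≈ 7.73×10^-3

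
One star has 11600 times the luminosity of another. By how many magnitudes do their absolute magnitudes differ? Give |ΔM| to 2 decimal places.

|ΔM| ≈ 10.16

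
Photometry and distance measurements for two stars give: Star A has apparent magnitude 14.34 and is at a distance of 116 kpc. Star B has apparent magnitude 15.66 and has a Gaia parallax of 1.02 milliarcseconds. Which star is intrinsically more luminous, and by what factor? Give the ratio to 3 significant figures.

Star A: d = 116 kpc = 116000 pc
Star A: M = m − 5 log₁₀ d + 5 = 14.34 − 5·5.0645 + 5 = -5.982
Star B: p = 1.02 mas = 1.02×10^-3″ → d = 1/p = 980.4 pc
Star B: M = m − 5 log₁₀ d + 5 = 15.66 − 5·2.9914 + 5 = 5.703
ΔM = M_A − M_B = -5.982 − (5.703) = -11.685; smaller M is more luminous → Star A.
L ratio = 10^(0.4 |ΔM|) = 10^4.674 = 47220

Star A is more luminous, by a factor of 47200.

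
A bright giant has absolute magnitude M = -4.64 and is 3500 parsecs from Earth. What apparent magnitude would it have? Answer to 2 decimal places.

m ≈ 8.08

m = M + 5 log₁₀ d − 5 = -4.64 + 5·3.5441 − 5 = 8.080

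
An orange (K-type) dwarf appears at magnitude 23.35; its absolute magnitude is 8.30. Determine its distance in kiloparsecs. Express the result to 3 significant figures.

d ≈ 10.2 kpc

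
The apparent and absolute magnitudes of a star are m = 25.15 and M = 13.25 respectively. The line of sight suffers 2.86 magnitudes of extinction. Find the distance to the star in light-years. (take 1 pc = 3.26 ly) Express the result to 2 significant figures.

d ≈ 2100 ly

m − M = 5 log₁₀(d/10 pc) + A  ⇒  25.15 − (13.25) − 2.86 = 5 log₁₀(d/10)
9.040 = 5 log₁₀(d/10)
log₁₀ d = (m − M − A)/5 + 1 = 2.8080
d = 10^2.8080 = 642.7 pc
= 2095 ly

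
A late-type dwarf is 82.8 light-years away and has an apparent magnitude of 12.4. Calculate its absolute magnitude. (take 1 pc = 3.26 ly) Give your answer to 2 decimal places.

d = 82.8 ly / 3.26 = 25.40 pc
5 log₁₀(d/10 pc) = 5 log₁₀(25.40) − 5 = 2.024
M = m − 5 log₁₀(d/10) = 12.4 − 2.024 = 10.376

M ≈ 10.38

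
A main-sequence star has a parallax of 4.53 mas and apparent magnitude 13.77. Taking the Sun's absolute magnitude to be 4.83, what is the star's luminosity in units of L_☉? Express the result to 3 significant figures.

L/L_☉ ≈ 0.129

d = 1/p = 1000/4.53 mas = 220.8 pc
M = m − 5 log₁₀ d + 5 = 13.77 − 5·2.3439 + 5 = 7.050
M − M_☉ = 7.050 − 4.83 = 2.220
L/L_☉ = 10^(−0.4 × 2.220) = 0.1294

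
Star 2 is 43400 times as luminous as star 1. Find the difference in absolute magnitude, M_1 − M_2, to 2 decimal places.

M_1 − M_2 ≈ 11.59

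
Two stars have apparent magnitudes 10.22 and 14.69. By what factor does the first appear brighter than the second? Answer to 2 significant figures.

61

Magnitude difference = -4.47
Flux ratio = 10^(−0.4 Δm) = 10^(−0.4 × -4.47) = 10^1.788 = 61.38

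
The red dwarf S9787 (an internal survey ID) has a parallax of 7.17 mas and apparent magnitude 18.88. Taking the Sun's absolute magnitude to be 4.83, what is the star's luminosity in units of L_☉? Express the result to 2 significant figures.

d = 1/p = 1000/7.17 mas = 139.5 pc
M = m − 5 log₁₀ d + 5 = 18.88 − 5·2.1445 + 5 = 13.158
M − M_☉ = 13.158 − 4.83 = 8.328
L/L_☉ = 10^(−0.4 × 8.328) = 4.666×10^-4

L/L_☉ ≈ 4.7×10^-4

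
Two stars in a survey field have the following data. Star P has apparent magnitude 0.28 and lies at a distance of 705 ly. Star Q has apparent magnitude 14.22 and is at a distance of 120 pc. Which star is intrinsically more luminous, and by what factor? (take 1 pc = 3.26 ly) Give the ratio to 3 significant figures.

Star P is more luminous, by a factor of 1.22×10^6.

Star P: d = 705 ly / 3.26 = 216.3 pc
Star P: M = m − 5 log₁₀ d + 5 = 0.28 − 5·2.3350 + 5 = -6.395
Star Q: M = m − 5 log₁₀ d + 5 = 14.22 − 5·2.0792 + 5 = 8.824
ΔM = M_P − M_Q = -6.395 − (8.824) = -15.219; smaller M is more luminous → Star P.
L ratio = 10^(0.4 |ΔM|) = 10^6.088 = 1.223×10^6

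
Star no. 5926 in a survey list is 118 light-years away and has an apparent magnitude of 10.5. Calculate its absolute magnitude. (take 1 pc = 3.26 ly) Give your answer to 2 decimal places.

M ≈ 7.71

d = 118 ly / 3.26 = 36.20 pc
5 log₁₀(d/10 pc) = 5 log₁₀(36.20) − 5 = 2.793
M = m − 5 log₁₀(d/10) = 10.5 − 2.793 = 7.707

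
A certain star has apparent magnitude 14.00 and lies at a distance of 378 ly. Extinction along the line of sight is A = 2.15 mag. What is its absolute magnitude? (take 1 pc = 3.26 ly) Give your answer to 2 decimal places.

M ≈ 6.53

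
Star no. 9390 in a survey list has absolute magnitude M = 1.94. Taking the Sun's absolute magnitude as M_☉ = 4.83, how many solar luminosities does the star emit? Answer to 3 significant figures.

L/L_☉ ≈ 14.3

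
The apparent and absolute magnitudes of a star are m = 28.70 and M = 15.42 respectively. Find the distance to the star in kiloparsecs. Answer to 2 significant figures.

μ = m − M = 13.280
m − M = 5 log₁₀ d − 5
log₁₀ d = (m − M)/5 + 1 = 3.6560
d = 10^3.6560 = 4529 pc
= 4.529 kpc

d ≈ 4.5 kpc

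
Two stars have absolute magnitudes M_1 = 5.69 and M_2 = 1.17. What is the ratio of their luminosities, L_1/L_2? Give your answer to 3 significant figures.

ΔM = M_1 − M_2 = 4.52
L_1/L_2 = 10^(−0.4 ΔM) = 10^-1.808 = 0.01556

L_1/L_2 ≈ 0.0156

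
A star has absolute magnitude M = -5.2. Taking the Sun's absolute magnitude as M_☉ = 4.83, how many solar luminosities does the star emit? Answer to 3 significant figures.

L/L_☉ ≈ 10300

M − M_☉ = -5.2 − 4.83 = -10.030
L/L_☉ = 10^(−0.4 (M − M_☉)) = 10^4.012 = 10280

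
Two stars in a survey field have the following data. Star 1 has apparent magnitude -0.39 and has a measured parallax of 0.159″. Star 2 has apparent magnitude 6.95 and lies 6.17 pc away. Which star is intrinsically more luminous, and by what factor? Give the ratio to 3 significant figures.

Star 1 is more luminous, by a factor of 897.

Star 1: d = 1/p = 1/0.159″ = 6.289 pc
Star 1: M = m − 5 log₁₀ d + 5 = -0.39 − 5·0.7986 + 5 = 0.617
Star 2: M = m − 5 log₁₀ d + 5 = 6.95 − 5·0.7903 + 5 = 7.999
ΔM = M_1 − M_2 = 0.617 − (7.999) = -7.382; smaller M is more luminous → Star 1.
L ratio = 10^(0.4 |ΔM|) = 10^2.953 = 896.7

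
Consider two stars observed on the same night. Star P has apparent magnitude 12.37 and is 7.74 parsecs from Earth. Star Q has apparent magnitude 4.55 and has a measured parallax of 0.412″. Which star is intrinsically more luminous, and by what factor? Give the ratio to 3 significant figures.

Star P: M = m − 5 log₁₀ d + 5 = 12.37 − 5·0.8887 + 5 = 12.926
Star Q: d = 1/p = 1/0.412″ = 2.427 pc
Star Q: M = m − 5 log₁₀ d + 5 = 4.55 − 5·0.3851 + 5 = 7.624
ΔM = M_P − M_Q = 12.926 − (7.624) = 5.302; smaller M is more luminous → Star Q.
L ratio = 10^(0.4 |ΔM|) = 10^2.121 = 132.0

Star Q is more luminous, by a factor of 132.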